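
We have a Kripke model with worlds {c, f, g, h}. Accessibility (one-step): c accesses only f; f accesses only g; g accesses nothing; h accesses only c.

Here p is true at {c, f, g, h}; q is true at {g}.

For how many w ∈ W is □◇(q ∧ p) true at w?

c: successors {f}; ◇(q ∧ p) there: f:T. ✓
f: successors {g}; ◇(q ∧ p) there: g:F. ✗
g: no successors, so □◇(q ∧ p) holds vacuously. ✓
h: successors {c}; ◇(q ∧ p) there: c:F. ✗
Satisfying worlds: {c, g}.

2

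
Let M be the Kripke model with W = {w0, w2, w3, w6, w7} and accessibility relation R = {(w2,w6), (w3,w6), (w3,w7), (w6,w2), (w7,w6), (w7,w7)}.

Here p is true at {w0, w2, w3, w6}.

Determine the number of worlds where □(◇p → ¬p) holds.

1

w0: no successors, so □(◇p → ¬p) holds vacuously. ✓
w2: successors {w6}; ◇p → ¬p there: w6:F. ✗
w3: successors {w6, w7}; ◇p → ¬p there: w6:F, w7:T. ✗
w6: successors {w2}; ◇p → ¬p there: w2:F. ✗
w7: successors {w6, w7}; ◇p → ¬p there: w6:F, w7:T. ✗
Satisfying worlds: {w0}.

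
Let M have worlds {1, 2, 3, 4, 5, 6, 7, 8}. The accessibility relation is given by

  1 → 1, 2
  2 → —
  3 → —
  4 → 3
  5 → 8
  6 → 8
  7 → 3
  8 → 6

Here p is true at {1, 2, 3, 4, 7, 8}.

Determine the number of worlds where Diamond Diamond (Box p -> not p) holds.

1: successors {1, 2}; Diamond (Box p -> not p) there: 1:F, 2:F. ✗
2: no successors, so Diamond Diamond (Box p -> not p) fails. ✗
3: no successors, so Diamond Diamond (Box p -> not p) fails. ✗
4: successors {3}; Diamond (Box p -> not p) there: 3:F. ✗
5: successors {8}; Diamond (Box p -> not p) there: 8:T. ✓
6: successors {8}; Diamond (Box p -> not p) there: 8:T. ✓
7: successors {3}; Diamond (Box p -> not p) there: 3:F. ✗
8: successors {6}; Diamond (Box p -> not p) there: 6:T. ✓
Satisfying worlds: {5, 6, 8}.

3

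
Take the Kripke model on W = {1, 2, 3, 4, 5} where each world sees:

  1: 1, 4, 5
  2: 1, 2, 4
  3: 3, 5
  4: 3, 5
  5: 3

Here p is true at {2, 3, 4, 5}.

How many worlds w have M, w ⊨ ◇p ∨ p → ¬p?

1

1: ◇p ∨ p is T, ¬p is T. ✓
2: ◇p ∨ p is T, ¬p is F. ✗
3: ◇p ∨ p is T, ¬p is F. ✗
4: ◇p ∨ p is T, ¬p is F. ✗
5: ◇p ∨ p is T, ¬p is F. ✗
Satisfying worlds: {1}.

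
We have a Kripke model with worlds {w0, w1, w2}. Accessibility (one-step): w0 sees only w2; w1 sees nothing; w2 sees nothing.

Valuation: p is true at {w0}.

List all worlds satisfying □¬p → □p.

w0: □¬p is T, □p is F. ✗
w1: □¬p is T, □p is T. ✓
w2: □¬p is T, □p is T. ✓

{w1, w2}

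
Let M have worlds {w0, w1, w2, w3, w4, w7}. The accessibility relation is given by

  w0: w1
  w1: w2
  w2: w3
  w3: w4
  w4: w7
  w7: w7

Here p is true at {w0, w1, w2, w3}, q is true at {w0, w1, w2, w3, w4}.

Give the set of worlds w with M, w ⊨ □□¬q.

{w3, w4, w7}

w0: successors {w1}; □¬q there: w1:F. ✗
w1: successors {w2}; □¬q there: w2:F. ✗
w2: successors {w3}; □¬q there: w3:F. ✗
w3: successors {w4}; □¬q there: w4:T. ✓
w4: successors {w7}; □¬q there: w7:T. ✓
w7: successors {w7}; □¬q there: w7:T. ✓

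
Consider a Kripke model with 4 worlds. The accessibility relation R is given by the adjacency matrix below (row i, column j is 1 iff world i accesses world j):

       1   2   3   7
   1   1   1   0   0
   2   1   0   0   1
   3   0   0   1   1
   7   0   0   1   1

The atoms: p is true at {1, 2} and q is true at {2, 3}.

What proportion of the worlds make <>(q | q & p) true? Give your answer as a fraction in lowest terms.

1: successors {1, 2}; q | q & p there: 1:F, 2:T. ✓
2: successors {1, 7}; q | q & p there: 1:F, 7:F. ✗
3: successors {3, 7}; q | q & p there: 3:T, 7:F. ✓
7: successors {3, 7}; q | q & p there: 3:T, 7:F. ✓
That's 3 of 4 worlds, so 3/4.

3/4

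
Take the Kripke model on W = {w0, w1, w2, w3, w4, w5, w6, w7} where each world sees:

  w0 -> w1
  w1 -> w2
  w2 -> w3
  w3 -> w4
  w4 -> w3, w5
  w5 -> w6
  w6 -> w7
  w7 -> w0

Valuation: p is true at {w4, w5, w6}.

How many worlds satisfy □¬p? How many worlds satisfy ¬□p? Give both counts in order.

5 and 6

For □¬p:
w0: successors {w1}; ¬p there: w1:T. ✓
w1: successors {w2}; ¬p there: w2:T. ✓
w2: successors {w3}; ¬p there: w3:T. ✓
w3: successors {w4}; ¬p there: w4:F. ✗
w4: successors {w3, w5}; ¬p there: w3:T, w5:F. ✗
w5: successors {w6}; ¬p there: w6:F. ✗
w6: successors {w7}; ¬p there: w7:T. ✓
w7: successors {w0}; ¬p there: w0:T. ✓
— 5 worlds.
For ¬□p:
w0: □p is F. ✓
w1: □p is F. ✓
w2: □p is F. ✓
w3: □p is T. ✗
w4: □p is F. ✓
w5: □p is T. ✗
w6: □p is F. ✓
w7: □p is F. ✓
— 6 worlds.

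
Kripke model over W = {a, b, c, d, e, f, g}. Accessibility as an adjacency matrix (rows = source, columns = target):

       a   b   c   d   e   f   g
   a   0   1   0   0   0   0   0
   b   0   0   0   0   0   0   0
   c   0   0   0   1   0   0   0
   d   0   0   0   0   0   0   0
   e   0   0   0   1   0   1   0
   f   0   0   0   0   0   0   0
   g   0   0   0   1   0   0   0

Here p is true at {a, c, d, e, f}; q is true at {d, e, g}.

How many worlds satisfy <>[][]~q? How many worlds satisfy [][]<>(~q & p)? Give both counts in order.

4 and 7

For <>[][]~q:
a: successors {b}; [][]~q there: b:T. ✓
b: no successors, so <>[][]~q fails. ✗
c: successors {d}; [][]~q there: d:T. ✓
d: no successors, so <>[][]~q fails. ✗
e: successors {d, f}; [][]~q there: d:T, f:T. ✓
f: no successors, so <>[][]~q fails. ✗
g: successors {d}; [][]~q there: d:T. ✓
— 4 worlds.
For [][]<>(~q & p):
a: successors {b}; []<>(~q & p) there: b:T. ✓
b: no successors, so [][]<>(~q & p) holds vacuously. ✓
c: successors {d}; []<>(~q & p) there: d:T. ✓
d: no successors, so [][]<>(~q & p) holds vacuously. ✓
e: successors {d, f}; []<>(~q & p) there: d:T, f:T. ✓
f: no successors, so [][]<>(~q & p) holds vacuously. ✓
g: successors {d}; []<>(~q & p) there: d:T. ✓
— 7 worlds.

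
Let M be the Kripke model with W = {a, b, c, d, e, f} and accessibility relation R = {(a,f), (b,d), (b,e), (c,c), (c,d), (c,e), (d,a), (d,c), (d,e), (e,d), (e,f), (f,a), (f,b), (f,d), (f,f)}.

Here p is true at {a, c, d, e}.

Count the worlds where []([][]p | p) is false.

3

a: successors {f}; [][]p | p there: f:F. ✗
b: successors {d, e}; [][]p | p there: d:T, e:T. ✓
c: successors {c, d, e}; [][]p | p there: c:T, d:T, e:T. ✓
d: successors {a, c, e}; [][]p | p there: a:T, c:T, e:T. ✓
e: successors {d, f}; [][]p | p there: d:T, f:F. ✗
f: successors {a, b, d, f}; [][]p | p there: a:T, b:F, d:T, f:F. ✗
Satisfying worlds: {b, c, d}.
So []([][]p | p) fails at the other 3 worlds.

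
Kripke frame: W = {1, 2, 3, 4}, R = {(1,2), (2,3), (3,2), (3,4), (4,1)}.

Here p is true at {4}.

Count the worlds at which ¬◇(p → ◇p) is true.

0

1: ◇(p → ◇p) is T. ✗
2: ◇(p → ◇p) is T. ✗
3: ◇(p → ◇p) is T. ✗
4: ◇(p → ◇p) is T. ✗
Satisfying worlds: ∅.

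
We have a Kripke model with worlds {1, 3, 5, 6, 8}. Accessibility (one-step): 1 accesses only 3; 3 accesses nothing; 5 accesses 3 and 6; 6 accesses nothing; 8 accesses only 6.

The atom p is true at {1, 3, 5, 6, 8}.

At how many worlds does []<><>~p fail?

3

1: successors {3}; <><>~p there: 3:F. ✗
3: no successors, so []<><>~p holds vacuously. ✓
5: successors {3, 6}; <><>~p there: 3:F, 6:F. ✗
6: no successors, so []<><>~p holds vacuously. ✓
8: successors {6}; <><>~p there: 6:F. ✗
Satisfying worlds: {3, 6}.
So []<><>~p fails at the other 3 worlds.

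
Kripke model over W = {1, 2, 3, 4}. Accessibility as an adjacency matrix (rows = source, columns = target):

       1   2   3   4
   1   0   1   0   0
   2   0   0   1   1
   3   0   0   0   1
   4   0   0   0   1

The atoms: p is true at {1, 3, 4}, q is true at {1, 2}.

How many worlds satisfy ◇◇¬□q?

1: successors {2}; ◇¬□q there: 2:T. ✓
2: successors {3, 4}; ◇¬□q there: 3:T, 4:T. ✓
3: successors {4}; ◇¬□q there: 4:T. ✓
4: successors {4}; ◇¬□q there: 4:T. ✓
Satisfying worlds: {1, 2, 3, 4}.

4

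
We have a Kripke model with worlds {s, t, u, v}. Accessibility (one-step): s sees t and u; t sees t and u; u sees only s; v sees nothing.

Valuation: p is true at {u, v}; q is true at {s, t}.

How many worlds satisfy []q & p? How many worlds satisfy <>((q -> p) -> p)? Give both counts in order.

For []q & p:
s: []q is F, p is F. ✗
t: []q is F, p is F. ✗
u: []q is T, p is T. ✓
v: []q is T, p is T. ✓
— 2 worlds.
For <>((q -> p) -> p):
s: successors {t, u}; (q -> p) -> p there: t:T, u:T. ✓
t: successors {t, u}; (q -> p) -> p there: t:T, u:T. ✓
u: successors {s}; (q -> p) -> p there: s:T. ✓
v: no successors, so <>((q -> p) -> p) fails. ✗
— 3 worlds.

2 and 3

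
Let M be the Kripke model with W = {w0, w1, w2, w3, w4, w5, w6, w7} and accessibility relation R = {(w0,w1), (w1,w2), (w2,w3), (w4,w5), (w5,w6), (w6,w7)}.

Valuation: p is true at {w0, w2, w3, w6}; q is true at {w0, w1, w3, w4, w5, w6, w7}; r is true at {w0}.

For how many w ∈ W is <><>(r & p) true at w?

w0: successors {w1}; <>(r & p) there: w1:F. ✗
w1: successors {w2}; <>(r & p) there: w2:F. ✗
w2: successors {w3}; <>(r & p) there: w3:F. ✗
w3: no successors, so <><>(r & p) fails. ✗
w4: successors {w5}; <>(r & p) there: w5:F. ✗
w5: successors {w6}; <>(r & p) there: w6:F. ✗
w6: successors {w7}; <>(r & p) there: w7:F. ✗
w7: no successors, so <><>(r & p) fails. ✗
Satisfying worlds: ∅.

0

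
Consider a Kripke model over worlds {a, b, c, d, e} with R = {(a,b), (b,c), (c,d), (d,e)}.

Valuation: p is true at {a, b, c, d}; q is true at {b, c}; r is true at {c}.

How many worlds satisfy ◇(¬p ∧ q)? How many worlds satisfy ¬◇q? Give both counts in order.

For ◇(¬p ∧ q):
a: successors {b}; ¬p ∧ q there: b:F. ✗
b: successors {c}; ¬p ∧ q there: c:F. ✗
c: successors {d}; ¬p ∧ q there: d:F. ✗
d: successors {e}; ¬p ∧ q there: e:F. ✗
e: no successors, so ◇(¬p ∧ q) fails. ✗
— 0 worlds.
For ¬◇q:
a: ◇q is T. ✗
b: ◇q is T. ✗
c: ◇q is F. ✓
d: ◇q is F. ✓
e: ◇q is F. ✓
— 3 worlds.

0 and 3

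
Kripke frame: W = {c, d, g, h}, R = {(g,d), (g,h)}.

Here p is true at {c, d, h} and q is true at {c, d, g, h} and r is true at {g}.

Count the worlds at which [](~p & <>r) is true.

3

c: no successors, so [](~p & <>r) holds vacuously. ✓
d: no successors, so [](~p & <>r) holds vacuously. ✓
g: successors {d, h}; ~p & <>r there: d:F, h:F. ✗
h: no successors, so [](~p & <>r) holds vacuously. ✓
Satisfying worlds: {c, d, h}.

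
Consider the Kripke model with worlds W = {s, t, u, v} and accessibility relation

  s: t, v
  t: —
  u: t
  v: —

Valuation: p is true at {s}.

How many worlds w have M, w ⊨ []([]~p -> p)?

2

s: successors {t, v}; []~p -> p there: t:F, v:F. ✗
t: no successors, so []([]~p -> p) holds vacuously. ✓
u: successors {t}; []~p -> p there: t:F. ✗
v: no successors, so []([]~p -> p) holds vacuously. ✓
Satisfying worlds: {t, v}.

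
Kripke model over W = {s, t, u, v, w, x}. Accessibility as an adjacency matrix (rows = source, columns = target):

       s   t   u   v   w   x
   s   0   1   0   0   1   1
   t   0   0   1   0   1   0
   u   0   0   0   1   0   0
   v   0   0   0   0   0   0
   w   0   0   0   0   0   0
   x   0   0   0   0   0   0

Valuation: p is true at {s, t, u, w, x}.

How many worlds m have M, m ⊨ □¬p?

4

s: successors {t, w, x}; ¬p there: t:F, w:F, x:F. ✗
t: successors {u, w}; ¬p there: u:F, w:F. ✗
u: successors {v}; ¬p there: v:T. ✓
v: no successors, so □¬p holds vacuously. ✓
w: no successors, so □¬p holds vacuously. ✓
x: no successors, so □¬p holds vacuously. ✓
Satisfying worlds: {u, v, w, x}.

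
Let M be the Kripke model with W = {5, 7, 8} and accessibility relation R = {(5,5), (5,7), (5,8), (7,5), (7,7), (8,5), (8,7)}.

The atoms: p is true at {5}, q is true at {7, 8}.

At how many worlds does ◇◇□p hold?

0

5: successors {5, 7, 8}; ◇□p there: 5:F, 7:F, 8:F. ✗
7: successors {5, 7}; ◇□p there: 5:F, 7:F. ✗
8: successors {5, 7}; ◇□p there: 5:F, 7:F. ✗
Satisfying worlds: ∅.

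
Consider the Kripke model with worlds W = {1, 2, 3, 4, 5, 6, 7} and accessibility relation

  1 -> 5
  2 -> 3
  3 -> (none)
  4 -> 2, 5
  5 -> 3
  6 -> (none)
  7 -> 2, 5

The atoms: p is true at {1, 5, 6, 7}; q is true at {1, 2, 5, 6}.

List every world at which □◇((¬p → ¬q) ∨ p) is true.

1: successors {5}; ◇((¬p → ¬q) ∨ p) there: 5:T. ✓
2: successors {3}; ◇((¬p → ¬q) ∨ p) there: 3:F. ✗
3: no successors, so □◇((¬p → ¬q) ∨ p) holds vacuously. ✓
4: successors {2, 5}; ◇((¬p → ¬q) ∨ p) there: 2:T, 5:T. ✓
5: successors {3}; ◇((¬p → ¬q) ∨ p) there: 3:F. ✗
6: no successors, so □◇((¬p → ¬q) ∨ p) holds vacuously. ✓
7: successors {2, 5}; ◇((¬p → ¬q) ∨ p) there: 2:T, 5:T. ✓

{1, 3, 4, 6, 7}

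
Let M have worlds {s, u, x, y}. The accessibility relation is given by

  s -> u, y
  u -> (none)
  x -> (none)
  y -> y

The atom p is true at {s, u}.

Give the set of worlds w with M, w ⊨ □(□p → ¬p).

{u, x, y}

s: successors {u, y}; □p → ¬p there: u:F, y:T. ✗
u: no successors, so □(□p → ¬p) holds vacuously. ✓
x: no successors, so □(□p → ¬p) holds vacuously. ✓
y: successors {y}; □p → ¬p there: y:T. ✓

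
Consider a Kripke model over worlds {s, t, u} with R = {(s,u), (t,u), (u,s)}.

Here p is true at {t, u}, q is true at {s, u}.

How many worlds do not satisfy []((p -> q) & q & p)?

s: successors {u}; (p -> q) & q & p there: u:T. ✓
t: successors {u}; (p -> q) & q & p there: u:T. ✓
u: successors {s}; (p -> q) & q & p there: s:F. ✗
Satisfying worlds: {s, t}.
So []((p -> q) & q & p) fails at the other 1 world.

1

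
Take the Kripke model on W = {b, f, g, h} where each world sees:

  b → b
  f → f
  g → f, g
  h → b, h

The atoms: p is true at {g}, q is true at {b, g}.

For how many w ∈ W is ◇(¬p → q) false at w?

1

b: successors {b}; ¬p → q there: b:T. ✓
f: successors {f}; ¬p → q there: f:F. ✗
g: successors {f, g}; ¬p → q there: f:F, g:T. ✓
h: successors {b, h}; ¬p → q there: b:T, h:F. ✓
Satisfying worlds: {b, g, h}.
So ◇(¬p → q) fails at the other 1 world.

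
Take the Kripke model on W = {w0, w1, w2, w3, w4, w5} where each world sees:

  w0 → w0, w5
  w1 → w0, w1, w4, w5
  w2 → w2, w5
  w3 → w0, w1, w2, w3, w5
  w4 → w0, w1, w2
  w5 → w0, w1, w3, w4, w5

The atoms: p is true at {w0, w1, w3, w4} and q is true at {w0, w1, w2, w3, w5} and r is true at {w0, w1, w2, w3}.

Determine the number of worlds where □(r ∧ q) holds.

1

w0: successors {w0, w5}; r ∧ q there: w0:T, w5:F. ✗
w1: successors {w0, w1, w4, w5}; r ∧ q there: w0:T, w1:T, w4:F, w5:F. ✗
w2: successors {w2, w5}; r ∧ q there: w2:T, w5:F. ✗
w3: successors {w0, w1, w2, w3, w5}; r ∧ q there: w0:T, w1:T, w2:T, w3:T, w5:F. ✗
w4: successors {w0, w1, w2}; r ∧ q there: w0:T, w1:T, w2:T. ✓
w5: successors {w0, w1, w3, w4, w5}; r ∧ q there: w0:T, w1:T, w3:T, w4:F, w5:F. ✗
Satisfying worlds: {w4}.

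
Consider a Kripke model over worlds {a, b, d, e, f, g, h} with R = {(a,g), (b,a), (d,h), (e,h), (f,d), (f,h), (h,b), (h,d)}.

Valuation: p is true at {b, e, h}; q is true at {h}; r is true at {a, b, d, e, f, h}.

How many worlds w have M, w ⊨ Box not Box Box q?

5

a: successors {g}; not Box Box q there: g:F. ✗
b: successors {a}; not Box Box q there: a:F. ✗
d: successors {h}; not Box Box q there: h:T. ✓
e: successors {h}; not Box Box q there: h:T. ✓
f: successors {d, h}; not Box Box q there: d:T, h:T. ✓
g: no successors, so Box not Box Box q holds vacuously. ✓
h: successors {b, d}; not Box Box q there: b:T, d:T. ✓
Satisfying worlds: {d, e, f, g, h}.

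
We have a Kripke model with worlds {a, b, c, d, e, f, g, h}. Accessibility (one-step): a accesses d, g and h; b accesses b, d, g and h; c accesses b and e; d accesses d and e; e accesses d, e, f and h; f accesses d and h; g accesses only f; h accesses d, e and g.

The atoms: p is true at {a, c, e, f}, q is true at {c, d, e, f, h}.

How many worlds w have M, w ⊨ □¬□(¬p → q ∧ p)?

5

a: successors {d, g, h}; ¬□(¬p → q ∧ p) there: d:T, g:F, h:T. ✗
b: successors {b, d, g, h}; ¬□(¬p → q ∧ p) there: b:T, d:T, g:F, h:T. ✗
c: successors {b, e}; ¬□(¬p → q ∧ p) there: b:T, e:T. ✓
d: successors {d, e}; ¬□(¬p → q ∧ p) there: d:T, e:T. ✓
e: successors {d, e, f, h}; ¬□(¬p → q ∧ p) there: d:T, e:T, f:T, h:T. ✓
f: successors {d, h}; ¬□(¬p → q ∧ p) there: d:T, h:T. ✓
g: successors {f}; ¬□(¬p → q ∧ p) there: f:T. ✓
h: successors {d, e, g}; ¬□(¬p → q ∧ p) there: d:T, e:T, g:F. ✗
Satisfying worlds: {c, d, e, f, g}.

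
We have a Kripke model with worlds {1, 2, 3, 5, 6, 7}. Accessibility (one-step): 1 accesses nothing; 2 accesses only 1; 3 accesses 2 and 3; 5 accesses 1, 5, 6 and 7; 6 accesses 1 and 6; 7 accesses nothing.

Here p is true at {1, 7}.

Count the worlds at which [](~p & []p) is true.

1: no successors, so [](~p & []p) holds vacuously. ✓
2: successors {1}; ~p & []p there: 1:F. ✗
3: successors {2, 3}; ~p & []p there: 2:T, 3:F. ✗
5: successors {1, 5, 6, 7}; ~p & []p there: 1:F, 5:F, 6:F, 7:F. ✗
6: successors {1, 6}; ~p & []p there: 1:F, 6:F. ✗
7: no successors, so [](~p & []p) holds vacuously. ✓
Satisfying worlds: {1, 7}.

2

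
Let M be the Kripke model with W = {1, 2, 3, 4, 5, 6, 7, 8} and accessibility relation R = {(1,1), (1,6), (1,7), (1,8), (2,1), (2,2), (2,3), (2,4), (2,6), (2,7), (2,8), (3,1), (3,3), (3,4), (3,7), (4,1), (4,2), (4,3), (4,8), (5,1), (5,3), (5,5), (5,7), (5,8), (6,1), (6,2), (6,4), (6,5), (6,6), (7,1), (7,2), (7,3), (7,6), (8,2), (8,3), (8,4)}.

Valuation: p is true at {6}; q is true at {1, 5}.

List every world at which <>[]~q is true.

1: successors {1, 6, 7, 8}; []~q there: 1:F, 6:F, 7:F, 8:T. ✓
2: successors {1, 2, 3, 4, 6, 7, 8}; []~q there: 1:F, 2:F, 3:F, 4:F, 6:F, 7:F, 8:T. ✓
3: successors {1, 3, 4, 7}; []~q there: 1:F, 3:F, 4:F, 7:F. ✗
4: successors {1, 2, 3, 8}; []~q there: 1:F, 2:F, 3:F, 8:T. ✓
5: successors {1, 3, 5, 7, 8}; []~q there: 1:F, 3:F, 5:F, 7:F, 8:T. ✓
6: successors {1, 2, 4, 5, 6}; []~q there: 1:F, 2:F, 4:F, 5:F, 6:F. ✗
7: successors {1, 2, 3, 6}; []~q there: 1:F, 2:F, 3:F, 6:F. ✗
8: successors {2, 3, 4}; []~q there: 2:F, 3:F, 4:F. ✗

{1, 2, 4, 5}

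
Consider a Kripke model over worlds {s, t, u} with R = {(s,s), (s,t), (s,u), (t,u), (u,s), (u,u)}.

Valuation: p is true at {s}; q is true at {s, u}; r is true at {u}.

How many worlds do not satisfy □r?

s: successors {s, t, u}; r there: s:F, t:F, u:T. ✗
t: successors {u}; r there: u:T. ✓
u: successors {s, u}; r there: s:F, u:T. ✗
Satisfying worlds: {t}.
So □r fails at the other 2 worlds.

2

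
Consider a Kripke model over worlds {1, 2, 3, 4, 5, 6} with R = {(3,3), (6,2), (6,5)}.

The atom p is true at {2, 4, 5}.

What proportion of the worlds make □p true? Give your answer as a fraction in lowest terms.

5/6

1: no successors, so □p holds vacuously. ✓
2: no successors, so □p holds vacuously. ✓
3: successors {3}; p there: 3:F. ✗
4: no successors, so □p holds vacuously. ✓
5: no successors, so □p holds vacuously. ✓
6: successors {2, 5}; p there: 2:T, 5:T. ✓
That's 5 of 6 worlds, so 5/6.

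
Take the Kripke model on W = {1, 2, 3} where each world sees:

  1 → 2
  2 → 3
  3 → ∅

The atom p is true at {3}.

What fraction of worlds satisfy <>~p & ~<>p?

1: <>~p is T, ~<>p is T. ✓
2: <>~p is F, ~<>p is F. ✗
3: <>~p is F, ~<>p is T. ✗
That's 1 of 3 worlds, so 1/3.

1/3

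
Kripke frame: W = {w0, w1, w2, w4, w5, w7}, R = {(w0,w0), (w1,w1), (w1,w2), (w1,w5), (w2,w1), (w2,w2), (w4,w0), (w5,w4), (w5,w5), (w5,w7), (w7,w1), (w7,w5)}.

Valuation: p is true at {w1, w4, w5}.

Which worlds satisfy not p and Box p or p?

w0: not p and Box p is F, p is F. ✗
w1: not p and Box p is F, p is T. ✓
w2: not p and Box p is F, p is F. ✗
w4: not p and Box p is F, p is T. ✓
w5: not p and Box p is F, p is T. ✓
w7: not p and Box p is T, p is F. ✓

{w1, w4, w5, w7}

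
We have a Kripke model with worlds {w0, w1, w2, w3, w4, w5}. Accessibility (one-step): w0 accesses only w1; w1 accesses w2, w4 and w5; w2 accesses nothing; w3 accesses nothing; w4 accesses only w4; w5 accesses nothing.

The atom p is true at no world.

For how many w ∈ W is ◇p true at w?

w0: successors {w1}; p there: w1:F. ✗
w1: successors {w2, w4, w5}; p there: w2:F, w4:F, w5:F. ✗
w2: no successors, so ◇p fails. ✗
w3: no successors, so ◇p fails. ✗
w4: successors {w4}; p there: w4:F. ✗
w5: no successors, so ◇p fails. ✗
Satisfying worlds: ∅.

0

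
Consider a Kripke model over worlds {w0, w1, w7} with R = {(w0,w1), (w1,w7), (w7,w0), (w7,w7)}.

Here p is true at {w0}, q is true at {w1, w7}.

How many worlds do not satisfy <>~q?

2

w0: successors {w1}; ~q there: w1:F. ✗
w1: successors {w7}; ~q there: w7:F. ✗
w7: successors {w0, w7}; ~q there: w0:T, w7:F. ✓
Satisfying worlds: {w7}.
So <>~q fails at the other 2 worlds.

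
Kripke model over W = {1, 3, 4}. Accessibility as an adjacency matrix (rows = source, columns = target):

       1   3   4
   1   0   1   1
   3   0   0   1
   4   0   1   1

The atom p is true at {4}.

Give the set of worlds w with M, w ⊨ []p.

{3}

1: successors {3, 4}; p there: 3:F, 4:T. ✗
3: successors {4}; p there: 4:T. ✓
4: successors {3, 4}; p there: 3:F, 4:T. ✗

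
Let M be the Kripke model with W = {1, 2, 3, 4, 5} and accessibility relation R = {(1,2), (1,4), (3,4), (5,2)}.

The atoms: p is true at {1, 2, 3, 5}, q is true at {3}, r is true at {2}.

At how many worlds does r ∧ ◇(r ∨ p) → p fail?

0

1: r ∧ ◇(r ∨ p) is F, p is T. ✓
2: r ∧ ◇(r ∨ p) is F, p is T. ✓
3: r ∧ ◇(r ∨ p) is F, p is T. ✓
4: r ∧ ◇(r ∨ p) is F, p is F. ✓
5: r ∧ ◇(r ∨ p) is F, p is T. ✓
Satisfying worlds: {1, 2, 3, 4, 5}.
So r ∧ ◇(r ∨ p) → p fails at the other 0 worlds.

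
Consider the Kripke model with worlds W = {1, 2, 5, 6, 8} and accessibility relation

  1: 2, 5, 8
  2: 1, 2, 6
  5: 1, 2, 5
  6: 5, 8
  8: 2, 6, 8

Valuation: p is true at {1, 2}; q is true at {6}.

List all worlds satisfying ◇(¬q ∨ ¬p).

1: successors {2, 5, 8}; ¬q ∨ ¬p there: 2:T, 5:T, 8:T. ✓
2: successors {1, 2, 6}; ¬q ∨ ¬p there: 1:T, 2:T, 6:T. ✓
5: successors {1, 2, 5}; ¬q ∨ ¬p there: 1:T, 2:T, 5:T. ✓
6: successors {5, 8}; ¬q ∨ ¬p there: 5:T, 8:T. ✓
8: successors {2, 6, 8}; ¬q ∨ ¬p there: 2:T, 6:T, 8:T. ✓

{1, 2, 5, 6, 8}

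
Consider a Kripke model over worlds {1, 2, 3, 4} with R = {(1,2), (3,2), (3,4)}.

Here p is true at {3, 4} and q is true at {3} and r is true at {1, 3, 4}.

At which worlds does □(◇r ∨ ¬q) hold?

1: successors {2}; ◇r ∨ ¬q there: 2:T. ✓
2: no successors, so □(◇r ∨ ¬q) holds vacuously. ✓
3: successors {2, 4}; ◇r ∨ ¬q there: 2:T, 4:T. ✓
4: no successors, so □(◇r ∨ ¬q) holds vacuously. ✓

{1, 2, 3, 4}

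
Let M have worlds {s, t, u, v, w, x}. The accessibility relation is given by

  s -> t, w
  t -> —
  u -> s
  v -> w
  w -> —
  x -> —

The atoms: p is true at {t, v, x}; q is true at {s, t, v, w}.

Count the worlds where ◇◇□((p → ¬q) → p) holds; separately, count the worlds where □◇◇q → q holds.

For ◇◇□((p → ¬q) → p):
s: successors {t, w}; ◇□((p → ¬q) → p) there: t:F, w:F. ✗
t: no successors, so ◇◇□((p → ¬q) → p) fails. ✗
u: successors {s}; ◇□((p → ¬q) → p) there: s:T. ✓
v: successors {w}; ◇□((p → ¬q) → p) there: w:F. ✗
w: no successors, so ◇◇□((p → ¬q) → p) fails. ✗
x: no successors, so ◇◇□((p → ¬q) → p) fails. ✗
— 1 world.
For □◇◇q → q:
s: □◇◇q is F, q is T. ✓
t: □◇◇q is T, q is T. ✓
u: □◇◇q is F, q is F. ✓
v: □◇◇q is F, q is T. ✓
w: □◇◇q is T, q is T. ✓
x: □◇◇q is T, q is F. ✗
— 5 worlds.

1 and 5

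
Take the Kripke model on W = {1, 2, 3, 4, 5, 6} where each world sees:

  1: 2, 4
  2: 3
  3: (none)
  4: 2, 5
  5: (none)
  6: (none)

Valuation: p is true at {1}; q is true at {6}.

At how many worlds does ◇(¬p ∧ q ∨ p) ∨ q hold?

1: ◇(¬p ∧ q ∨ p) is F, q is F. ✗
2: ◇(¬p ∧ q ∨ p) is F, q is F. ✗
3: ◇(¬p ∧ q ∨ p) is F, q is F. ✗
4: ◇(¬p ∧ q ∨ p) is F, q is F. ✗
5: ◇(¬p ∧ q ∨ p) is F, q is F. ✗
6: ◇(¬p ∧ q ∨ p) is F, q is T. ✓
Satisfying worlds: {6}.

1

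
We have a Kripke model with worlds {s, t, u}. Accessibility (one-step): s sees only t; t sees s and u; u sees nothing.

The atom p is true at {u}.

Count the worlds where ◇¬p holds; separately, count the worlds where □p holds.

For ◇¬p:
s: successors {t}; ¬p there: t:T. ✓
t: successors {s, u}; ¬p there: s:T, u:F. ✓
u: no successors, so ◇¬p fails. ✗
— 2 worlds.
For □p:
s: successors {t}; p there: t:F. ✗
t: successors {s, u}; p there: s:F, u:T. ✗
u: no successors, so □p holds vacuously. ✓
— 1 world.

2 and 1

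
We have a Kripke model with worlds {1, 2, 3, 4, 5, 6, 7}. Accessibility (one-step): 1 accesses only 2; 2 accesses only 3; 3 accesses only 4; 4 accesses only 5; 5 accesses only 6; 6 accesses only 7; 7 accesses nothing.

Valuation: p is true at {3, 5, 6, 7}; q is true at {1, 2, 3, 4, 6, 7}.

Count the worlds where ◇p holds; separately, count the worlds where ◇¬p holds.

For ◇p:
1: successors {2}; p there: 2:F. ✗
2: successors {3}; p there: 3:T. ✓
3: successors {4}; p there: 4:F. ✗
4: successors {5}; p there: 5:T. ✓
5: successors {6}; p there: 6:T. ✓
6: successors {7}; p there: 7:T. ✓
7: no successors, so ◇p fails. ✗
— 4 worlds.
For ◇¬p:
1: successors {2}; ¬p there: 2:T. ✓
2: successors {3}; ¬p there: 3:F. ✗
3: successors {4}; ¬p there: 4:T. ✓
4: successors {5}; ¬p there: 5:F. ✗
5: successors {6}; ¬p there: 6:F. ✗
6: successors {7}; ¬p there: 7:F. ✗
7: no successors, so ◇¬p fails. ✗
— 2 worlds.

4 and 2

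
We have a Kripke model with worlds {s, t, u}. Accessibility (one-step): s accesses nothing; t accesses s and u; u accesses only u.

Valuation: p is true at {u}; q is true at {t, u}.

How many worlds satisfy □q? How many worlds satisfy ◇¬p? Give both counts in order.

For □q:
s: no successors, so □q holds vacuously. ✓
t: successors {s, u}; q there: s:F, u:T. ✗
u: successors {u}; q there: u:T. ✓
— 2 worlds.
For ◇¬p:
s: no successors, so ◇¬p fails. ✗
t: successors {s, u}; ¬p there: s:T, u:F. ✓
u: successors {u}; ¬p there: u:F. ✗
— 1 world.

2 and 1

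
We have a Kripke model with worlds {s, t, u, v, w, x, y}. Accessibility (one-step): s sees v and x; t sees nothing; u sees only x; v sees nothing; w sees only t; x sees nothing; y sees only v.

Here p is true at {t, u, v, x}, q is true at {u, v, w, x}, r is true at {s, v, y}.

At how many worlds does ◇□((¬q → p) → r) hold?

s: successors {v, x}; □((¬q → p) → r) there: v:T, x:T. ✓
t: no successors, so ◇□((¬q → p) → r) fails. ✗
u: successors {x}; □((¬q → p) → r) there: x:T. ✓
v: no successors, so ◇□((¬q → p) → r) fails. ✗
w: successors {t}; □((¬q → p) → r) there: t:T. ✓
x: no successors, so ◇□((¬q → p) → r) fails. ✗
y: successors {v}; □((¬q → p) → r) there: v:T. ✓
Satisfying worlds: {s, u, w, y}.

4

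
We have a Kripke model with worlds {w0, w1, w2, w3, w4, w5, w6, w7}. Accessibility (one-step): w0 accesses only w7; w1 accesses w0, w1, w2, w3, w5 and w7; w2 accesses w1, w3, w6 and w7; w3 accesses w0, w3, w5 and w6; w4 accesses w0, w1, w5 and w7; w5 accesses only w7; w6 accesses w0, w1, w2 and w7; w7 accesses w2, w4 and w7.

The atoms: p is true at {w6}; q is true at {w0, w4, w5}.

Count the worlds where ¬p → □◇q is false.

w0: ¬p is T, □◇q is T. ✓
w1: ¬p is T, □◇q is F. ✗
w2: ¬p is T, □◇q is T. ✓
w3: ¬p is T, □◇q is F. ✗
w4: ¬p is T, □◇q is F. ✗
w5: ¬p is T, □◇q is T. ✓
w6: ¬p is F, □◇q is F. ✓
w7: ¬p is T, □◇q is F. ✗
Satisfying worlds: {w0, w2, w5, w6}.
So ¬p → □◇q fails at the other 4 worlds.

4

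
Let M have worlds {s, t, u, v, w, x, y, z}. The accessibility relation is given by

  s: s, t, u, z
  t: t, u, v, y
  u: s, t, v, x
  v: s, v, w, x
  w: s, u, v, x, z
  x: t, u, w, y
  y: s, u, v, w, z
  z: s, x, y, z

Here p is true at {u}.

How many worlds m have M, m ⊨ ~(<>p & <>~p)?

s: <>p & <>~p is T. ✗
t: <>p & <>~p is T. ✗
u: <>p & <>~p is F. ✓
v: <>p & <>~p is F. ✓
w: <>p & <>~p is T. ✗
x: <>p & <>~p is T. ✗
y: <>p & <>~p is T. ✗
z: <>p & <>~p is F. ✓
Satisfying worlds: {u, v, z}.

3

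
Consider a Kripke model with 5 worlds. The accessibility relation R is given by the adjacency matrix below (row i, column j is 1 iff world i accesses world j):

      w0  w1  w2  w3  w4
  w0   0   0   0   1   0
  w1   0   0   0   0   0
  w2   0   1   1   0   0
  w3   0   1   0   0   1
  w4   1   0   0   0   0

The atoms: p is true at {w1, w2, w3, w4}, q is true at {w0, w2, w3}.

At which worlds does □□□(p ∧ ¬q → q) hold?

{w0, w1, w3}

w0: successors {w3}; □□(p ∧ ¬q → q) there: w3:T. ✓
w1: no successors, so □□□(p ∧ ¬q → q) holds vacuously. ✓
w2: successors {w1, w2}; □□(p ∧ ¬q → q) there: w1:T, w2:F. ✗
w3: successors {w1, w4}; □□(p ∧ ¬q → q) there: w1:T, w4:T. ✓
w4: successors {w0}; □□(p ∧ ¬q → q) there: w0:F. ✗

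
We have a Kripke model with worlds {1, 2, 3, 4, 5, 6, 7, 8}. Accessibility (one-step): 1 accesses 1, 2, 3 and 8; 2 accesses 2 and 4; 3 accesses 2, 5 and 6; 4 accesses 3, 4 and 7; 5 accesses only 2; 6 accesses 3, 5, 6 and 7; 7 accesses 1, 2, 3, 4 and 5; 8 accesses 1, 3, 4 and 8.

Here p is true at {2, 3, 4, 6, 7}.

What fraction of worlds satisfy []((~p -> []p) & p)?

1: successors {1, 2, 3, 8}; (~p -> []p) & p there: 1:F, 2:T, 3:T, 8:F. ✗
2: successors {2, 4}; (~p -> []p) & p there: 2:T, 4:T. ✓
3: successors {2, 5, 6}; (~p -> []p) & p there: 2:T, 5:F, 6:T. ✗
4: successors {3, 4, 7}; (~p -> []p) & p there: 3:T, 4:T, 7:T. ✓
5: successors {2}; (~p -> []p) & p there: 2:T. ✓
6: successors {3, 5, 6, 7}; (~p -> []p) & p there: 3:T, 5:F, 6:T, 7:T. ✗
7: successors {1, 2, 3, 4, 5}; (~p -> []p) & p there: 1:F, 2:T, 3:T, 4:T, 5:F. ✗
8: successors {1, 3, 4, 8}; (~p -> []p) & p there: 1:F, 3:T, 4:T, 8:F. ✗
That's 3 of 8 worlds, so 3/8.

3/8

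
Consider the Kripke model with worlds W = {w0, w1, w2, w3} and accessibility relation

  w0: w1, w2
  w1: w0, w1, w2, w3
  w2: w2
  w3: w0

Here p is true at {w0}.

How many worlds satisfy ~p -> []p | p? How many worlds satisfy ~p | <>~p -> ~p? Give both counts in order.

For ~p -> []p | p:
w0: ~p is F, []p | p is T. ✓
w1: ~p is T, []p | p is F. ✗
w2: ~p is T, []p | p is F. ✗
w3: ~p is T, []p | p is T. ✓
— 2 worlds.
For ~p | <>~p -> ~p:
w0: ~p | <>~p is T, ~p is F. ✗
w1: ~p | <>~p is T, ~p is T. ✓
w2: ~p | <>~p is T, ~p is T. ✓
w3: ~p | <>~p is T, ~p is T. ✓
— 3 worlds.

2 and 3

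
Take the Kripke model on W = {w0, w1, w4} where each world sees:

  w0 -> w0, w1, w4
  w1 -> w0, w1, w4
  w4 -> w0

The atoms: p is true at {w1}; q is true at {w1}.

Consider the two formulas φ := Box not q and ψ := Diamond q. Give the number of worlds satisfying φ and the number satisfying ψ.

For Box not q:
w0: successors {w0, w1, w4}; not q there: w0:T, w1:F, w4:T. ✗
w1: successors {w0, w1, w4}; not q there: w0:T, w1:F, w4:T. ✗
w4: successors {w0}; not q there: w0:T. ✓
— 1 world.
For Diamond q:
w0: successors {w0, w1, w4}; q there: w0:F, w1:T, w4:F. ✓
w1: successors {w0, w1, w4}; q there: w0:F, w1:T, w4:F. ✓
w4: successors {w0}; q there: w0:F. ✗
— 2 worlds.

1 and 2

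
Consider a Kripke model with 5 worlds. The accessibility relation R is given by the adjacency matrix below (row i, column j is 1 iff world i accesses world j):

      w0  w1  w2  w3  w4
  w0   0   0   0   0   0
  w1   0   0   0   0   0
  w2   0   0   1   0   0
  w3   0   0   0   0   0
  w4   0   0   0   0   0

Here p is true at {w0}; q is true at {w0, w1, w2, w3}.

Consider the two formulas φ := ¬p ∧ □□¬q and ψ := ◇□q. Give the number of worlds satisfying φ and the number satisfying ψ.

3 and 1

For ¬p ∧ □□¬q:
w0: ¬p is F, □□¬q is T. ✗
w1: ¬p is T, □□¬q is T. ✓
w2: ¬p is T, □□¬q is F. ✗
w3: ¬p is T, □□¬q is T. ✓
w4: ¬p is T, □□¬q is T. ✓
— 3 worlds.
For ◇□q:
w0: no successors, so ◇□q fails. ✗
w1: no successors, so ◇□q fails. ✗
w2: successors {w2}; □q there: w2:T. ✓
w3: no successors, so ◇□q fails. ✗
w4: no successors, so ◇□q fails. ✗
— 1 world.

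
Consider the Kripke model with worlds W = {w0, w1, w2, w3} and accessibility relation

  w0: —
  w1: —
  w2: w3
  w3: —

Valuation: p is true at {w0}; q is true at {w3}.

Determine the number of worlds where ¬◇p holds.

4

w0: ◇p is F. ✓
w1: ◇p is F. ✓
w2: ◇p is F. ✓
w3: ◇p is F. ✓
Satisfying worlds: {w0, w1, w2, w3}.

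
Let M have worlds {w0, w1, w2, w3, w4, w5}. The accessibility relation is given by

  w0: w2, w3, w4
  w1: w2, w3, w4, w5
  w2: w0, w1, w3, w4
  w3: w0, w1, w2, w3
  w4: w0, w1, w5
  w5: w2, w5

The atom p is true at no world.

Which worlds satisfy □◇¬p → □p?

w0: □◇¬p is T, □p is F. ✗
w1: □◇¬p is T, □p is F. ✗
w2: □◇¬p is T, □p is F. ✗
w3: □◇¬p is T, □p is F. ✗
w4: □◇¬p is T, □p is F. ✗
w5: □◇¬p is T, □p is F. ✗

∅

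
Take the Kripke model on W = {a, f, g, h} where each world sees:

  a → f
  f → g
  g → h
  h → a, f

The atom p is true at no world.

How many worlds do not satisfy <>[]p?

a: successors {f}; []p there: f:F. ✗
f: successors {g}; []p there: g:F. ✗
g: successors {h}; []p there: h:F. ✗
h: successors {a, f}; []p there: a:F, f:F. ✗
Satisfying worlds: ∅.
So <>[]p fails at the other 4 worlds.

4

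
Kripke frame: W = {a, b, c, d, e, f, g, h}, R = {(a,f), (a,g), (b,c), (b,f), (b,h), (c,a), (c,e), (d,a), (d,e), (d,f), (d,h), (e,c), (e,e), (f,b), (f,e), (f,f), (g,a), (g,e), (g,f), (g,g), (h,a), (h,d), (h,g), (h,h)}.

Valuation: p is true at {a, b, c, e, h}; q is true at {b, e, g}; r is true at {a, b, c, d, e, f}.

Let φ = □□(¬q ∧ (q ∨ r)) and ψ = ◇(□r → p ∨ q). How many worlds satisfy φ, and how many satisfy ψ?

For □□(¬q ∧ (q ∨ r)):
a: successors {f, g}; □(¬q ∧ (q ∨ r)) there: f:F, g:F. ✗
b: successors {c, f, h}; □(¬q ∧ (q ∨ r)) there: c:F, f:F, h:F. ✗
c: successors {a, e}; □(¬q ∧ (q ∨ r)) there: a:F, e:F. ✗
d: successors {a, e, f, h}; □(¬q ∧ (q ∨ r)) there: a:F, e:F, f:F, h:F. ✗
e: successors {c, e}; □(¬q ∧ (q ∨ r)) there: c:F, e:F. ✗
f: successors {b, e, f}; □(¬q ∧ (q ∨ r)) there: b:F, e:F, f:F. ✗
g: successors {a, e, f, g}; □(¬q ∧ (q ∨ r)) there: a:F, e:F, f:F, g:F. ✗
h: successors {a, d, g, h}; □(¬q ∧ (q ∨ r)) there: a:F, d:F, g:F, h:F. ✗
— 0 worlds.
For ◇(□r → p ∨ q):
a: successors {f, g}; □r → p ∨ q there: f:F, g:T. ✓
b: successors {c, f, h}; □r → p ∨ q there: c:T, f:F, h:T. ✓
c: successors {a, e}; □r → p ∨ q there: a:T, e:T. ✓
d: successors {a, e, f, h}; □r → p ∨ q there: a:T, e:T, f:F, h:T. ✓
e: successors {c, e}; □r → p ∨ q there: c:T, e:T. ✓
f: successors {b, e, f}; □r → p ∨ q there: b:T, e:T, f:F. ✓
g: successors {a, e, f, g}; □r → p ∨ q there: a:T, e:T, f:F, g:T. ✓
h: successors {a, d, g, h}; □r → p ∨ q there: a:T, d:T, g:T, h:T. ✓
— 8 worlds.

0 and 8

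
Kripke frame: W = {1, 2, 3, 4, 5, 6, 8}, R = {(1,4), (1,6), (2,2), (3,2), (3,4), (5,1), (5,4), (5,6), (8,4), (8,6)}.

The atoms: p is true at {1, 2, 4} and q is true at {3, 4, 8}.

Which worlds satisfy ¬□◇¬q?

{1, 3, 5, 8}

1: □◇¬q is F. ✓
2: □◇¬q is T. ✗
3: □◇¬q is F. ✓
4: □◇¬q is T. ✗
5: □◇¬q is F. ✓
6: □◇¬q is T. ✗
8: □◇¬q is F. ✓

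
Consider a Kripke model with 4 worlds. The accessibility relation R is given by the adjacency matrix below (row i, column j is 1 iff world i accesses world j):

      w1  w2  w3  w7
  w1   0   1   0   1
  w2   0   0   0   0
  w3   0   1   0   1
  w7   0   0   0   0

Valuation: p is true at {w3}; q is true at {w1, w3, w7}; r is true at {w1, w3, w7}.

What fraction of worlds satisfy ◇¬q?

1/2

w1: successors {w2, w7}; ¬q there: w2:T, w7:F. ✓
w2: no successors, so ◇¬q fails. ✗
w3: successors {w2, w7}; ¬q there: w2:T, w7:F. ✓
w7: no successors, so ◇¬q fails. ✗
That's 2 of 4 worlds, so 2/4 = 1/2.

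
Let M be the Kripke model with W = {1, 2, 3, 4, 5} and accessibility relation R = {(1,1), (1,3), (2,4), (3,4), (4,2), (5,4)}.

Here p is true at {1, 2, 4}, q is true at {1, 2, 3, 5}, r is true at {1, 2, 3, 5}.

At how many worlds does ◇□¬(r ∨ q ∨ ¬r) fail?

1: successors {1, 3}; □¬(r ∨ q ∨ ¬r) there: 1:F, 3:F. ✗
2: successors {4}; □¬(r ∨ q ∨ ¬r) there: 4:F. ✗
3: successors {4}; □¬(r ∨ q ∨ ¬r) there: 4:F. ✗
4: successors {2}; □¬(r ∨ q ∨ ¬r) there: 2:F. ✗
5: successors {4}; □¬(r ∨ q ∨ ¬r) there: 4:F. ✗
Satisfying worlds: ∅.
So ◇□¬(r ∨ q ∨ ¬r) fails at the other 5 worlds.

5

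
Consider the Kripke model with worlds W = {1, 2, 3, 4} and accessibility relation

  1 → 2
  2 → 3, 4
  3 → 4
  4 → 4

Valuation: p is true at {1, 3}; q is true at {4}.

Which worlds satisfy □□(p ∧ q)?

1: successors {2}; □(p ∧ q) there: 2:F. ✗
2: successors {3, 4}; □(p ∧ q) there: 3:F, 4:F. ✗
3: successors {4}; □(p ∧ q) there: 4:F. ✗
4: successors {4}; □(p ∧ q) there: 4:F. ✗

∅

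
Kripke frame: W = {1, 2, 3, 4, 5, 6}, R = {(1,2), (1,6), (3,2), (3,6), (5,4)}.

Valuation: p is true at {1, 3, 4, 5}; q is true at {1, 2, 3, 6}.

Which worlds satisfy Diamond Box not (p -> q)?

{1, 3, 5}

1: successors {2, 6}; Box not (p -> q) there: 2:T, 6:T. ✓
2: no successors, so Diamond Box not (p -> q) fails. ✗
3: successors {2, 6}; Box not (p -> q) there: 2:T, 6:T. ✓
4: no successors, so Diamond Box not (p -> q) fails. ✗
5: successors {4}; Box not (p -> q) there: 4:T. ✓
6: no successors, so Diamond Box not (p -> q) fails. ✗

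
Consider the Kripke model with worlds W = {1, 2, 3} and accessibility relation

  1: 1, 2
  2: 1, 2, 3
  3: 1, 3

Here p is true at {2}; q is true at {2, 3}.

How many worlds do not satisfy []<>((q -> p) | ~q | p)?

0

1: successors {1, 2}; <>((q -> p) | ~q | p) there: 1:T, 2:T. ✓
2: successors {1, 2, 3}; <>((q -> p) | ~q | p) there: 1:T, 2:T, 3:T. ✓
3: successors {1, 3}; <>((q -> p) | ~q | p) there: 1:T, 3:T. ✓
Satisfying worlds: {1, 2, 3}.
So []<>((q -> p) | ~q | p) fails at the other 0 worlds.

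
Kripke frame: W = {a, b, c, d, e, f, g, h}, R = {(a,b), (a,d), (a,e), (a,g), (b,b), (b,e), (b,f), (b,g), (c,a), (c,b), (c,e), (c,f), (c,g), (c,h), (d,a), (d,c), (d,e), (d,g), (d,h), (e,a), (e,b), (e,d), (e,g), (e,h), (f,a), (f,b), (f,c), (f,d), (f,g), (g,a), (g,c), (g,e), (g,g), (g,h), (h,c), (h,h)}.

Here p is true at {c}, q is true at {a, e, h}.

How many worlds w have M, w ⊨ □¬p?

a: successors {b, d, e, g}; ¬p there: b:T, d:T, e:T, g:T. ✓
b: successors {b, e, f, g}; ¬p there: b:T, e:T, f:T, g:T. ✓
c: successors {a, b, e, f, g, h}; ¬p there: a:T, b:T, e:T, f:T, g:T, h:T. ✓
d: successors {a, c, e, g, h}; ¬p there: a:T, c:F, e:T, g:T, h:T. ✗
e: successors {a, b, d, g, h}; ¬p there: a:T, b:T, d:T, g:T, h:T. ✓
f: successors {a, b, c, d, g}; ¬p there: a:T, b:T, c:F, d:T, g:T. ✗
g: successors {a, c, e, g, h}; ¬p there: a:T, c:F, e:T, g:T, h:T. ✗
h: successors {c, h}; ¬p there: c:F, h:T. ✗
Satisfying worlds: {a, b, c, e}.

4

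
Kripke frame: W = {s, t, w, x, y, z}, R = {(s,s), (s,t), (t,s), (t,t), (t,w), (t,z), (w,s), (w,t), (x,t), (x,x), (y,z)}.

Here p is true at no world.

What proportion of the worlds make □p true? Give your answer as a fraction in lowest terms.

1/6

s: successors {s, t}; p there: s:F, t:F. ✗
t: successors {s, t, w, z}; p there: s:F, t:F, w:F, z:F. ✗
w: successors {s, t}; p there: s:F, t:F. ✗
x: successors {t, x}; p there: t:F, x:F. ✗
y: successors {z}; p there: z:F. ✗
z: no successors, so □p holds vacuously. ✓
That's 1 of 6 worlds, so 1/6.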